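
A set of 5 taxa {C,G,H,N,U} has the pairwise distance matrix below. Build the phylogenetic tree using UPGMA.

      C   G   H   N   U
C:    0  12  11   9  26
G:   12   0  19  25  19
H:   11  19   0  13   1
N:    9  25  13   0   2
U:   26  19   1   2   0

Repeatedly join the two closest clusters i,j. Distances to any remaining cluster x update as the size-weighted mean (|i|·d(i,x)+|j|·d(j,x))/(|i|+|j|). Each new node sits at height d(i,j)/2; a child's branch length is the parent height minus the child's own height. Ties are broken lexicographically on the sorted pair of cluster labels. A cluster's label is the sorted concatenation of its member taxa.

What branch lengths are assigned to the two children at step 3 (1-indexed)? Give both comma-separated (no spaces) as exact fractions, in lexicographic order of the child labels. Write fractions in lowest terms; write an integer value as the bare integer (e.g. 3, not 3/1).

iteration 1: select H,U (d=1); attach at lengths (1/2, 1/2); label the merged cluster HU
  updated: d(C,HU)=37/2, d(G,HU)=19, d(HU,N)=15/2
iteration 2: select HU,N (d=15/2); attach at lengths (13/4, 15/4); label the merged cluster HNU
  updated: d(C,HNU)=46/3, d(G,HNU)=21
iteration 3: select C,G (d=12); attach at lengths (6, 6); label the merged cluster CG
  updated: d(CG,HNU)=109/6
iteration 4: select CG,HNU (d=109/6); attach at lengths (37/12, 16/3); label the merged cluster CGHNU
final tree: ((C:6,G:6):37/12,((H:1/2,U:1/2):13/4,N:15/4):16/3)
total length: 341/12

6,6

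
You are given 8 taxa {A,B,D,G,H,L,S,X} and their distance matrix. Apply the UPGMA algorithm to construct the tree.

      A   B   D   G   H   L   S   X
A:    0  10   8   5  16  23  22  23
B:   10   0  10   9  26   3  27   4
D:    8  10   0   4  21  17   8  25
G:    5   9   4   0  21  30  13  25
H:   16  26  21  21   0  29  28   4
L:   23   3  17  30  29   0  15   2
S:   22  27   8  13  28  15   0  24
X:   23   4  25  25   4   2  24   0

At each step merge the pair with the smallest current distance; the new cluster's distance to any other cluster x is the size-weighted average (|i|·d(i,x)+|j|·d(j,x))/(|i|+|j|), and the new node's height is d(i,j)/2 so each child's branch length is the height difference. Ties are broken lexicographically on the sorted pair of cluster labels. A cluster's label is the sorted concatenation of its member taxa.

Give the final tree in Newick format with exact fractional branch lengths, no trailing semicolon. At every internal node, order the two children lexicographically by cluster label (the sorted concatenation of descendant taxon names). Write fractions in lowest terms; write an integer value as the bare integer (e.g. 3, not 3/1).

(((A:13/4,(D:2,G:2):5/4):47/12,S:43/6):71/24,((B:7/4,(L:1,X:1):3/4):97/12,H:59/6):7/24)

iteration 1: select L,X (d=2); attach at lengths (1, 1); label the merged cluster LX
  updated: d(A,LX)=23, d(B,LX)=7/2, d(D,LX)=21, d(G,LX)=55/2, d(H,LX)=33/2, d(LX,S)=39/2
iteration 2: select B,LX (d=7/2); attach at lengths (7/4, 3/4); label the merged cluster BLX
  updated: d(A,BLX)=56/3, d(BLX,D)=52/3, d(BLX,G)=64/3, d(BLX,H)=59/3, d(BLX,S)=22
iteration 3: select D,G (d=4); attach at lengths (2, 2); label the merged cluster DG
  updated: d(A,DG)=13/2, d(BLX,DG)=58/3, d(DG,H)=21, d(DG,S)=21/2
iteration 4: select A,DG (d=13/2); attach at lengths (13/4, 5/4); label the merged cluster ADG
  updated: d(ADG,BLX)=172/9, d(ADG,H)=58/3, d(ADG,S)=43/3
iteration 5: select ADG,S (d=43/3); attach at lengths (47/12, 43/6); label the merged cluster ADGS
  updated: d(ADGS,BLX)=119/6, d(ADGS,H)=43/2
iteration 6: select BLX,H (d=59/3); attach at lengths (97/12, 59/6); label the merged cluster BHLX
  updated: d(ADGS,BHLX)=81/4
iteration 7: select ADGS,BHLX (d=81/4); attach at lengths (71/24, 7/24); label the merged cluster ABDGHLSX
final tree: (((A:13/4,(D:2,G:2):5/4):47/12,S:43/6):71/24,((B:7/4,(L:1,X:1):3/4):97/12,H:59/6):7/24)
total length: 181/4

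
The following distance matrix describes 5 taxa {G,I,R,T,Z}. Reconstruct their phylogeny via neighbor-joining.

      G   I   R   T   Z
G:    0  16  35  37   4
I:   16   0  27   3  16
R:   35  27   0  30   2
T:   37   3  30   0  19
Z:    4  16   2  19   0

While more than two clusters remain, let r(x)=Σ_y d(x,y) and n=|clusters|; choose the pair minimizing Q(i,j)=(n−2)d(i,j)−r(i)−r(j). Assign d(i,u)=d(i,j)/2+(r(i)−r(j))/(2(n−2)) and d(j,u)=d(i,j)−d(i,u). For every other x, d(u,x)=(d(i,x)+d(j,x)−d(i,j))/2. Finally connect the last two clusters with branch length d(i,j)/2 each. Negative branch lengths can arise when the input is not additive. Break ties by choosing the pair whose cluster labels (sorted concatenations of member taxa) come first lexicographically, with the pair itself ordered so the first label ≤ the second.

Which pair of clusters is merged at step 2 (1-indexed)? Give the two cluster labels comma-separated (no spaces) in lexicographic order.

step 1: merge (I,T) at d=3, Q=-142; branch lengths I→-3, T→6; new cluster IT
  updated: d(G,IT)=25, d(IT,R)=27, d(IT,Z)=16
step 2: merge (G,IT) at d=25, Q=-82; branch lengths G→23/2, IT→27/2; new cluster GIT
  updated: d(GIT,R)=37/2, d(GIT,Z)=-5/2
step 3: merge (GIT,R) at d=37/2, Q=-18; branch lengths GIT→7, R→23/2; new cluster GIRT
  updated: d(GIRT,Z)=-19/2
step 4: merge (GIRT,Z) at d=-19/2; branch lengths GIRT→-19/4, Z→-19/4; new cluster GIRTZ
final tree: (((G:23/2,(I:-3,T:6):27/2):7,R:23/2):-19/4,Z:-19/4)
total length: 37

G,IT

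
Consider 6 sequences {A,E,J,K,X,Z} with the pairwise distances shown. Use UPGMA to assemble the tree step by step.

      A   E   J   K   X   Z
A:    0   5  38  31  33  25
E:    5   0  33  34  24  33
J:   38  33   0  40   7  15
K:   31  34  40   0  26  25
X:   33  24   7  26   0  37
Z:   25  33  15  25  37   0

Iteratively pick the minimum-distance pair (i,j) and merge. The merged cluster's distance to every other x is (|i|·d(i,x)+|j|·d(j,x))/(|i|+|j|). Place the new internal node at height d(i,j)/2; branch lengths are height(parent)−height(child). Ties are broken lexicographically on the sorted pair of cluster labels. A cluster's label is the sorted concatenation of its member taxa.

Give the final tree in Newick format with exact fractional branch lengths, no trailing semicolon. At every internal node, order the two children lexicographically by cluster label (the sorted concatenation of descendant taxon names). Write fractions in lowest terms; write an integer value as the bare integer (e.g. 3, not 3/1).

step 1: merge (A,E) at d=5; branch lengths A→5/2, E→5/2; new cluster AE
  updated: d(AE,J)=71/2, d(AE,K)=65/2, d(AE,X)=57/2, d(AE,Z)=29
step 2: merge (J,X) at d=7; branch lengths J→7/2, X→7/2; new cluster JX
  updated: d(AE,JX)=32, d(JX,K)=33, d(JX,Z)=26
step 3: merge (K,Z) at d=25; branch lengths K→25/2, Z→25/2; new cluster KZ
  updated: d(AE,KZ)=123/4, d(JX,KZ)=59/2
step 4: merge (JX,KZ) at d=59/2; branch lengths JX→45/4, KZ→9/4; new cluster JKXZ
  updated: d(AE,JKXZ)=251/8
step 5: merge (AE,JKXZ) at d=251/8; branch lengths AE→211/16, JKXZ→15/16; new cluster AEJKXZ
final tree: ((A:5/2,E:5/2):211/16,((J:7/2,X:7/2):45/4,(K:25/2,Z:25/2):9/4):15/16)
total length: 517/8

((A:5/2,E:5/2):211/16,((J:7/2,X:7/2):45/4,(K:25/2,Z:25/2):9/4):15/16)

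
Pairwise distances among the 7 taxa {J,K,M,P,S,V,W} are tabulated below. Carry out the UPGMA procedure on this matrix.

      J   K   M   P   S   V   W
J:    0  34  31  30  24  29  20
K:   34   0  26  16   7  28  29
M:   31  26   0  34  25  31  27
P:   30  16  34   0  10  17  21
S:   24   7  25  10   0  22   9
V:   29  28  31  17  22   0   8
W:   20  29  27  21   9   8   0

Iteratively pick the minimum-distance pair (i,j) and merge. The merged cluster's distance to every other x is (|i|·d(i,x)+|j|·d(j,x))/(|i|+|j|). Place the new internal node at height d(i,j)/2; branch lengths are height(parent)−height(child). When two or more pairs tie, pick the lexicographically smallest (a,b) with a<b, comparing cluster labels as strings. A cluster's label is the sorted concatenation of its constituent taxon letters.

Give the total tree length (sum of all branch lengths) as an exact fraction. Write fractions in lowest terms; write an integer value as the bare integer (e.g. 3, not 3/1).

336/5

iteration 1: select K,S (d=7); attach at lengths (7/2, 7/2); label the merged cluster KS
  updated: d(J,KS)=29, d(KS,M)=51/2, d(KS,P)=13, d(KS,V)=25, d(KS,W)=19
iteration 2: select V,W (d=8); attach at lengths (4, 4); label the merged cluster VW
  updated: d(J,VW)=49/2, d(KS,VW)=22, d(M,VW)=29, d(P,VW)=19
iteration 3: select KS,P (d=13); attach at lengths (3, 13/2); label the merged cluster KPS
  updated: d(J,KPS)=88/3, d(KPS,M)=85/3, d(KPS,VW)=21
iteration 4: select KPS,VW (d=21); attach at lengths (4, 13/2); label the merged cluster KPSVW
  updated: d(J,KPSVW)=137/5, d(KPSVW,M)=143/5
iteration 5: select J,KPSVW (d=137/5); attach at lengths (137/10, 16/5); label the merged cluster JKPSVW
  updated: d(JKPSVW,M)=29
iteration 6: select JKPSVW,M (d=29); attach at lengths (4/5, 29/2); label the merged cluster JKMPSVW
final tree: ((J:137/10,(((K:7/2,S:7/2):3,P:13/2):4,(V:4,W:4):13/2):16/5):4/5,M:29/2)
total length: 336/5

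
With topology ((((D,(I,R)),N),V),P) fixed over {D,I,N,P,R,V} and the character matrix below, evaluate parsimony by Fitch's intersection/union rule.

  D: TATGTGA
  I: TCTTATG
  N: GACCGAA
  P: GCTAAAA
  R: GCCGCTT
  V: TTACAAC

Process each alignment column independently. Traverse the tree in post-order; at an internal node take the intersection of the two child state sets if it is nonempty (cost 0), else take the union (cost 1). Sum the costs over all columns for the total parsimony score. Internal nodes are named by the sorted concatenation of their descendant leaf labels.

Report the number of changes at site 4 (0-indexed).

[col 0] IR: children I:{T}, R:{G} ∪→ {G,T}; cost 1
[col 0] DIR: children D:{T}, IR:{G,T} ∩→ {T}; cost 0
[col 0] DINR: children DIR:{T}, N:{G} ∪→ {G,T}; cost 1
[col 0] DINRV: children DINR:{G,T}, V:{T} ∩→ {T}; cost 0
[col 0] DINPRV: children DINRV:{T}, P:{G} ∪→ {G,T}; cost 1
[col 1] IR: children I:{C}, R:{C} ∩→ {C}; cost 0
[col 1] DIR: children D:{A}, IR:{C} ∪→ {A,C}; cost 1
[col 1] DINR: children DIR:{A,C}, N:{A} ∩→ {A}; cost 0
[col 1] DINRV: children DINR:{A}, V:{T} ∪→ {A,T}; cost 1
[col 1] DINPRV: children DINRV:{A,T}, P:{C} ∪→ {A,C,T}; cost 1
[col 2] IR: children I:{T}, R:{C} ∪→ {C,T}; cost 1
[col 2] DIR: children D:{T}, IR:{C,T} ∩→ {T}; cost 0
[col 2] DINR: children DIR:{T}, N:{C} ∪→ {C,T}; cost 1
[col 2] DINRV: children DINR:{C,T}, V:{A} ∪→ {A,C,T}; cost 1
[col 2] DINPRV: children DINRV:{A,C,T}, P:{T} ∩→ {T}; cost 0
[col 3] IR: children I:{T}, R:{G} ∪→ {G,T}; cost 1
[col 3] DIR: children D:{G}, IR:{G,T} ∩→ {G}; cost 0
[col 3] DINR: children DIR:{G}, N:{C} ∪→ {C,G}; cost 1
[col 3] DINRV: children DINR:{C,G}, V:{C} ∩→ {C}; cost 0
[col 3] DINPRV: children DINRV:{C}, P:{A} ∪→ {A,C}; cost 1
[col 4] IR: children I:{A}, R:{C} ∪→ {A,C}; cost 1
[col 4] DIR: children D:{T}, IR:{A,C} ∪→ {A,C,T}; cost 1
[col 4] DINR: children DIR:{A,C,T}, N:{G} ∪→ {A,C,G,T}; cost 1
[col 4] DINRV: children DINR:{A,C,G,T}, V:{A} ∩→ {A}; cost 0
[col 4] DINPRV: children DINRV:{A}, P:{A} ∩→ {A}; cost 0
[col 5] IR: children I:{T}, R:{T} ∩→ {T}; cost 0
[col 5] DIR: children D:{G}, IR:{T} ∪→ {G,T}; cost 1
[col 5] DINR: children DIR:{G,T}, N:{A} ∪→ {A,G,T}; cost 1
[col 5] DINRV: children DINR:{A,G,T}, V:{A} ∩→ {A}; cost 0
[col 5] DINPRV: children DINRV:{A}, P:{A} ∩→ {A}; cost 0
[col 6] IR: children I:{G}, R:{T} ∪→ {G,T}; cost 1
[col 6] DIR: children D:{A}, IR:{G,T} ∪→ {A,G,T}; cost 1
[col 6] DINR: children DIR:{A,G,T}, N:{A} ∩→ {A}; cost 0
[col 6] DINRV: children DINR:{A}, V:{C} ∪→ {A,C}; cost 1
[col 6] DINPRV: children DINRV:{A,C}, P:{A} ∩→ {A}; cost 0
per-site changes: [3, 3, 3, 3, 3, 2, 3]; total = 20

3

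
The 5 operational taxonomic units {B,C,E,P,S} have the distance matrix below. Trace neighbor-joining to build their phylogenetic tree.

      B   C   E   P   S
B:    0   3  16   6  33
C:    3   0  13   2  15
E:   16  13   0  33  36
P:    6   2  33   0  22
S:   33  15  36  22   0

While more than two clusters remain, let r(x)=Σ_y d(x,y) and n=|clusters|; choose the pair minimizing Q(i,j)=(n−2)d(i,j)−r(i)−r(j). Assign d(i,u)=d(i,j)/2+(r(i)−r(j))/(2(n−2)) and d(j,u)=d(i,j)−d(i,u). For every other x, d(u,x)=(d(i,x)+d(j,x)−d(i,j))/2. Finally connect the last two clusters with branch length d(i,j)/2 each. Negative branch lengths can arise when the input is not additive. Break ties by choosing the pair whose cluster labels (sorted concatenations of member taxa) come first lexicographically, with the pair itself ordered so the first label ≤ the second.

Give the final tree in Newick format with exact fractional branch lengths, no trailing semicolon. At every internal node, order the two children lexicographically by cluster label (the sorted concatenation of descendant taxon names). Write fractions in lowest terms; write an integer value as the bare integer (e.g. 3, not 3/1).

iteration 1: select B,E (d=16, Q=-108); attach at lengths (4/3, 44/3); label the merged cluster BE
  updated: d(BE,C)=0, d(BE,P)=23/2, d(BE,S)=53/2
iteration 2: select BE,C (d=0, Q=-55); attach at lengths (21/4, -21/4); label the merged cluster BCE
  updated: d(BCE,P)=27/4, d(BCE,S)=83/4
iteration 3: select BCE,P (d=27/4, Q=-99/2); attach at lengths (11/4, 4); label the merged cluster BCEP
  updated: d(BCEP,S)=18
iteration 4: select BCEP,S (d=18); attach at lengths (9, 9); label the merged cluster BCEPS
final tree: ((((B:4/3,E:44/3):21/4,C:-21/4):11/4,P:4):9,S:9)
total length: 163/4

((((B:4/3,E:44/3):21/4,C:-21/4):11/4,P:4):9,S:9)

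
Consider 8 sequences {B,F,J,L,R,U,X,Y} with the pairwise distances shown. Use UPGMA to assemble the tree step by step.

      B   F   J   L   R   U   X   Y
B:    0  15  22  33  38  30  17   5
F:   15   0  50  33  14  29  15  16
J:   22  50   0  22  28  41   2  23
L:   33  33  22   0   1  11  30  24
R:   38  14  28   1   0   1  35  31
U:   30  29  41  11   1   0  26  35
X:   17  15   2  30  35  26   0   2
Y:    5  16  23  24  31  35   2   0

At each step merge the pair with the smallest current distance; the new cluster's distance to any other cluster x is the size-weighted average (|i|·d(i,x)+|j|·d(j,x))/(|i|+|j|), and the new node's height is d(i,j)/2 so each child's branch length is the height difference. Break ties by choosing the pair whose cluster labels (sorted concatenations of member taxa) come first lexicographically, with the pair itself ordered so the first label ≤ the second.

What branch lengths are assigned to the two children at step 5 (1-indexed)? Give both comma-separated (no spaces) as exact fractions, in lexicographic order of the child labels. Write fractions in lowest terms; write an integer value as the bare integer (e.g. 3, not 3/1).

step 1: merge (L,R) at d=1; branch lengths L→1/2, R→1/2; new cluster LR
  updated: d(B,LR)=71/2, d(F,LR)=47/2, d(J,LR)=25, d(LR,U)=6, d(LR,X)=65/2, d(LR,Y)=55/2
step 2: merge (J,X) at d=2; branch lengths J→1, X→1; new cluster JX
  updated: d(B,JX)=39/2, d(F,JX)=65/2, d(JX,LR)=115/4, d(JX,U)=67/2, d(JX,Y)=25/2
step 3: merge (B,Y) at d=5; branch lengths B→5/2, Y→5/2; new cluster BY
  updated: d(BY,F)=31/2, d(BY,JX)=16, d(BY,LR)=63/2, d(BY,U)=65/2
step 4: merge (LR,U) at d=6; branch lengths LR→5/2, U→3; new cluster LRU
  updated: d(BY,LRU)=191/6, d(F,LRU)=76/3, d(JX,LRU)=91/3
step 5: merge (BY,F) at d=31/2; branch lengths BY→21/4, F→31/4; new cluster BFY
  updated: d(BFY,JX)=43/2, d(BFY,LRU)=89/3
step 6: merge (BFY,JX) at d=43/2; branch lengths BFY→3, JX→39/4; new cluster BFJXY
  updated: d(BFJXY,LRU)=449/15
step 7: merge (BFJXY,LRU) at d=449/15; branch lengths BFJXY→253/60, LRU→359/30; new cluster BFJLRUXY
final tree: ((((B:5/2,Y:5/2):21/4,F:31/4):3,(J:1,X:1):39/4):253/60,((L:1/2,R:1/2):5/2,U:3):359/30)
total length: 1663/30

21/4,31/4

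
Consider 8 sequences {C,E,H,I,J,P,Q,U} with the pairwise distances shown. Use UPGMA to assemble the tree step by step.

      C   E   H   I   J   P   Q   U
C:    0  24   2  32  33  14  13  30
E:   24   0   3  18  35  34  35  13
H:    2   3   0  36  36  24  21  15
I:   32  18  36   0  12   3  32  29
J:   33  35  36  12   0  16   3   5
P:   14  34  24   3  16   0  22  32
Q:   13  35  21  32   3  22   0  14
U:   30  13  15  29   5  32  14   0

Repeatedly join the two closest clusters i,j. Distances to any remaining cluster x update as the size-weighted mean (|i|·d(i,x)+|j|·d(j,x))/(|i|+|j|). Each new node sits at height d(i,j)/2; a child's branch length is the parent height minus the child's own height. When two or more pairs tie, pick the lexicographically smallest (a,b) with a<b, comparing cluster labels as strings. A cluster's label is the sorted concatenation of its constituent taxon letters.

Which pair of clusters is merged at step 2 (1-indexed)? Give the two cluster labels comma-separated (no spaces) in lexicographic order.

I,P

step 1: merge (C,H) at d=2; branch lengths C→1, H→1; new cluster CH
  updated: d(CH,E)=27/2, d(CH,I)=34, d(CH,J)=69/2, d(CH,P)=19, d(CH,Q)=17, d(CH,U)=45/2
step 2: merge (I,P) at d=3; branch lengths I→3/2, P→3/2; new cluster IP
  updated: d(CH,IP)=53/2, d(E,IP)=26, d(IP,J)=14, d(IP,Q)=27, d(IP,U)=61/2
step 3: merge (J,Q) at d=3; branch lengths J→3/2, Q→3/2; new cluster JQ
  updated: d(CH,JQ)=103/4, d(E,JQ)=35, d(IP,JQ)=41/2, d(JQ,U)=19/2
step 4: merge (JQ,U) at d=19/2; branch lengths JQ→13/4, U→19/4; new cluster JQU
  updated: d(CH,JQU)=74/3, d(E,JQU)=83/3, d(IP,JQU)=143/6
step 5: merge (CH,E) at d=27/2; branch lengths CH→23/4, E→27/4; new cluster CEH
  updated: d(CEH,IP)=79/3, d(CEH,JQU)=77/3
step 6: merge (IP,JQU) at d=143/6; branch lengths IP→125/12, JQU→43/6; new cluster IJPQU
  updated: d(CEH,IJPQU)=389/15
step 7: merge (CEH,IJPQU) at d=389/15; branch lengths CEH→373/60, IJPQU→21/20; new cluster CEHIJPQU
final tree: (((C:1,H:1):23/4,E:27/4):373/60,((I:3/2,P:3/2):125/12,((J:3/2,Q:3/2):13/4,U:19/4):43/6):21/20)
total length: 1067/20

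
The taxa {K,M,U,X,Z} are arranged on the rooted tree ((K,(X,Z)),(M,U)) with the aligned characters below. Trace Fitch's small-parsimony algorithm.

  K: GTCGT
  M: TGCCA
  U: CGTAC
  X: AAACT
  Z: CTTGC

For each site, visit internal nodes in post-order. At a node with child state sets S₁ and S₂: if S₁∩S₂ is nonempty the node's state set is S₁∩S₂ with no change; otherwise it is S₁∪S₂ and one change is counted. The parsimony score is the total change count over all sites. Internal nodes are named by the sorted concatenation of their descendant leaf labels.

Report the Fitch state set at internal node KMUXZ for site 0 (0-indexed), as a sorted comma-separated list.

C

site 0, node XZ: X={A} ∪ Z={C} → {A,C} (+1)
site 0, node KXZ: K={G} ∪ XZ={A,C} → {A,C,G} (+1)
site 0, node MU: M={T} ∪ U={C} → {C,T} (+1)
site 0, node KMUXZ: KXZ={A,C,G} ∩ MU={C,T} → {C} (+0)
site 1, node XZ: X={A} ∪ Z={T} → {A,T} (+1)
site 1, node KXZ: K={T} ∩ XZ={A,T} → {T} (+0)
site 1, node MU: M={G} ∩ U={G} → {G} (+0)
site 1, node KMUXZ: KXZ={T} ∪ MU={G} → {G,T} (+1)
site 2, node XZ: X={A} ∪ Z={T} → {A,T} (+1)
site 2, node KXZ: K={C} ∪ XZ={A,T} → {A,C,T} (+1)
site 2, node MU: M={C} ∪ U={T} → {C,T} (+1)
site 2, node KMUXZ: KXZ={A,C,T} ∩ MU={C,T} → {C,T} (+0)
site 3, node XZ: X={C} ∪ Z={G} → {C,G} (+1)
site 3, node KXZ: K={G} ∩ XZ={C,G} → {G} (+0)
site 3, node MU: M={C} ∪ U={A} → {A,C} (+1)
site 3, node KMUXZ: KXZ={G} ∪ MU={A,C} → {A,C,G} (+1)
site 4, node XZ: X={T} ∪ Z={C} → {C,T} (+1)
site 4, node KXZ: K={T} ∩ XZ={C,T} → {T} (+0)
site 4, node MU: M={A} ∪ U={C} → {A,C} (+1)
site 4, node KMUXZ: KXZ={T} ∪ MU={A,C} → {A,C,T} (+1)
per-site changes: [3, 2, 3, 3, 3]; total = 14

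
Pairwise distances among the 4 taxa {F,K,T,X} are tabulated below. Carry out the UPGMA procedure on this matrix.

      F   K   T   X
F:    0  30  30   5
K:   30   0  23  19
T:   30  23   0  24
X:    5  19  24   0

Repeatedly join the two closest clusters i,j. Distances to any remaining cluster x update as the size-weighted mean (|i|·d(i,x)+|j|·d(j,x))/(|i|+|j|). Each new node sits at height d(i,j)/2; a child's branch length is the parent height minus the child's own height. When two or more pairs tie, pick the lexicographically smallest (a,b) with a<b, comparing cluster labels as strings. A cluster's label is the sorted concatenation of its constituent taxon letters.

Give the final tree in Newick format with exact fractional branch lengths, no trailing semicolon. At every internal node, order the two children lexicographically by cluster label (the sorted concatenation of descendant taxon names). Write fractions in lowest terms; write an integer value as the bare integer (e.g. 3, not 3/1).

((F:5/2,X:5/2):83/8,(K:23/2,T:23/2):11/8)

step 1: merge (F,X) at d=5; branch lengths F→5/2, X→5/2; new cluster FX
  updated: d(FX,K)=49/2, d(FX,T)=27
step 2: merge (K,T) at d=23; branch lengths K→23/2, T→23/2; new cluster KT
  updated: d(FX,KT)=103/4
step 3: merge (FX,KT) at d=103/4; branch lengths FX→83/8, KT→11/8; new cluster FKTX
final tree: ((F:5/2,X:5/2):83/8,(K:23/2,T:23/2):11/8)
total length: 159/4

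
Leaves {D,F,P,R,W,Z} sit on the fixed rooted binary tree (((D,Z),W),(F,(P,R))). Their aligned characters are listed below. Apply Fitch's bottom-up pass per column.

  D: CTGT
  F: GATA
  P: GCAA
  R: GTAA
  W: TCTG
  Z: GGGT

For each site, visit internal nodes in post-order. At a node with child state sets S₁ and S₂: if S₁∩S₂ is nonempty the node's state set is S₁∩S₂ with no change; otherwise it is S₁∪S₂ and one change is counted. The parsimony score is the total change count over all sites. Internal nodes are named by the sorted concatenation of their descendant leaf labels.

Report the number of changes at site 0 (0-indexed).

2

[col 0] DZ: children D:{C}, Z:{G} ∪→ {C,G}; cost 1
[col 0] DWZ: children DZ:{C,G}, W:{T} ∪→ {C,G,T}; cost 1
[col 0] PR: children P:{G}, R:{G} ∩→ {G}; cost 0
[col 0] FPR: children F:{G}, PR:{G} ∩→ {G}; cost 0
[col 0] DFPRWZ: children DWZ:{C,G,T}, FPR:{G} ∩→ {G}; cost 0
[col 1] DZ: children D:{T}, Z:{G} ∪→ {G,T}; cost 1
[col 1] DWZ: children DZ:{G,T}, W:{C} ∪→ {C,G,T}; cost 1
[col 1] PR: children P:{C}, R:{T} ∪→ {C,T}; cost 1
[col 1] FPR: children F:{A}, PR:{C,T} ∪→ {A,C,T}; cost 1
[col 1] DFPRWZ: children DWZ:{C,G,T}, FPR:{A,C,T} ∩→ {C,T}; cost 0
[col 2] DZ: children D:{G}, Z:{G} ∩→ {G}; cost 0
[col 2] DWZ: children DZ:{G}, W:{T} ∪→ {G,T}; cost 1
[col 2] PR: children P:{A}, R:{A} ∩→ {A}; cost 0
[col 2] FPR: children F:{T}, PR:{A} ∪→ {A,T}; cost 1
[col 2] DFPRWZ: children DWZ:{G,T}, FPR:{A,T} ∩→ {T}; cost 0
[col 3] DZ: children D:{T}, Z:{T} ∩→ {T}; cost 0
[col 3] DWZ: children DZ:{T}, W:{G} ∪→ {G,T}; cost 1
[col 3] PR: children P:{A}, R:{A} ∩→ {A}; cost 0
[col 3] FPR: children F:{A}, PR:{A} ∩→ {A}; cost 0
[col 3] DFPRWZ: children DWZ:{G,T}, FPR:{A} ∪→ {A,G,T}; cost 1
per-site changes: [2, 4, 2, 2]; total = 10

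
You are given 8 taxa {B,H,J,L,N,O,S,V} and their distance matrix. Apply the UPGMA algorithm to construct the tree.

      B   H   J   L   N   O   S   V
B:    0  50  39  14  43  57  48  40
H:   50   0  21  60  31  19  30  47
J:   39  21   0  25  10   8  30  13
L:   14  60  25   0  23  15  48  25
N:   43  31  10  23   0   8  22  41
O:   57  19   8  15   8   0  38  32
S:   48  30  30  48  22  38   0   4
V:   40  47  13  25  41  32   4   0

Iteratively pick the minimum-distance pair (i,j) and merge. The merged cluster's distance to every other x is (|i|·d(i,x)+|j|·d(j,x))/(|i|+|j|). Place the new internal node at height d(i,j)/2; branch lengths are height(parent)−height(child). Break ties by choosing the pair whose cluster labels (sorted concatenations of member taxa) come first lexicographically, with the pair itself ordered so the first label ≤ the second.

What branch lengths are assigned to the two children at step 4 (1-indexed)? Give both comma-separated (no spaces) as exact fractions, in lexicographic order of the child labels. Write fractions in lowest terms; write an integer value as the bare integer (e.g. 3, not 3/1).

step 1: merge (S,V) at d=4; branch lengths S→2, V→2; new cluster SV
  updated: d(B,SV)=44, d(H,SV)=77/2, d(J,SV)=43/2, d(L,SV)=73/2, d(N,SV)=63/2, d(O,SV)=35
step 2: merge (J,O) at d=8; branch lengths J→4, O→4; new cluster JO
  updated: d(B,JO)=48, d(H,JO)=20, d(JO,L)=20, d(JO,N)=9, d(JO,SV)=113/4
step 3: merge (JO,N) at d=9; branch lengths JO→1/2, N→9/2; new cluster JNO
  updated: d(B,JNO)=139/3, d(H,JNO)=71/3, d(JNO,L)=21, d(JNO,SV)=88/3
step 4: merge (B,L) at d=14; branch lengths B→7, L→7; new cluster BL
  updated: d(BL,H)=55, d(BL,JNO)=101/3, d(BL,SV)=161/4
step 5: merge (H,JNO) at d=71/3; branch lengths H→71/6, JNO→22/3; new cluster HJNO
  updated: d(BL,HJNO)=39, d(HJNO,SV)=253/8
step 6: merge (HJNO,SV) at d=253/8; branch lengths HJNO→191/48, SV→221/16; new cluster HJNOSV
  updated: d(BL,HJNOSV)=473/12
step 7: merge (BL,HJNOSV) at d=473/12; branch lengths BL→305/24, HJNOSV→187/48; new cluster BHJLNOSV
final tree: ((B:7,L:7):305/24,((H:71/6,((J:4,O:4):1/2,N:9/2):22/3):191/48,(S:2,V:2):221/16):187/48)
total length: 1353/16

7,7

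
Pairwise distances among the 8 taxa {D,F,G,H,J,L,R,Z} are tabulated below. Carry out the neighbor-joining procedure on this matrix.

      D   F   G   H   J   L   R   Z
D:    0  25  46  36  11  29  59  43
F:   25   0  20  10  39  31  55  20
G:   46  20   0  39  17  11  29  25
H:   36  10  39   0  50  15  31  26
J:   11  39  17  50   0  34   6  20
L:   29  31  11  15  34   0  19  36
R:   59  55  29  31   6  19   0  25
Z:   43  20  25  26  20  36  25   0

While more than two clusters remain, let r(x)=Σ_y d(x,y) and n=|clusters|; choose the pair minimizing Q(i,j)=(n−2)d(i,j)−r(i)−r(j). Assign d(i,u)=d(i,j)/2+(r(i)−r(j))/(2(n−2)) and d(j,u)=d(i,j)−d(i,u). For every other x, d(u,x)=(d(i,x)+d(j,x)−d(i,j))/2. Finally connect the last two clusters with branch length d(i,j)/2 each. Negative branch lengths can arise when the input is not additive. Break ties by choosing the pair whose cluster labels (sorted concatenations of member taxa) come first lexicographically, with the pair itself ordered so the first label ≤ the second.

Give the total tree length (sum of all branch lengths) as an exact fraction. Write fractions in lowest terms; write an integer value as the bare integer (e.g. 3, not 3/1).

2811/32

1. join J+R (d=6, Q=-365) ⇒ JR; edges |J|=-11/12, |R|=83/12
  updated: d(D,JR)=32, d(F,JR)=44, d(G,JR)=20, d(H,JR)=75/2, d(JR,L)=47/2, d(JR,Z)=39/2
2. join F+H (d=10, Q=-527/2) ⇒ FH; edges |F|=73/20, |H|=127/20
  updated: d(D,FH)=51/2, d(FH,G)=49/2, d(FH,JR)=143/4, d(FH,L)=18, d(FH,Z)=18
3. join G+L (d=11, Q=-200) ⇒ GL; edges |G|=53/8, |L|=35/8
  updated: d(D,GL)=32, d(FH,GL)=63/4, d(GL,JR)=65/4, d(GL,Z)=25
4. join D+FH (d=51/2, Q=-151) ⇒ DFH; edges |D|=19, |FH|=13/2
  updated: d(DFH,GL)=89/8, d(DFH,JR)=169/8, d(DFH,Z)=71/4
5. join DFH+GL (d=89/8, Q=-641/8) ⇒ DFGHL; edges |DFH|=159/32, |GL|=197/32
  updated: d(DFGHL,JR)=105/8, d(DFGHL,Z)=253/16
6. join DFGHL+JR (d=105/8, Q=-775/16) ⇒ DFGHJLR; edges |DFGHL|=151/32, |JR|=269/32
  updated: d(DFGHJLR,Z)=355/32
7. join DFGHJLR+Z (d=355/32) ⇒ DFGHJLRZ; edges |DFGHJLR|=355/64, |Z|=355/64
final tree: ((((D:19,(F:73/20,H:127/20):13/2):159/32,(G:53/8,L:35/8):197/32):151/32,(J:-11/12,R:83/12):269/32):355/64,Z:355/64)
total length: 2811/32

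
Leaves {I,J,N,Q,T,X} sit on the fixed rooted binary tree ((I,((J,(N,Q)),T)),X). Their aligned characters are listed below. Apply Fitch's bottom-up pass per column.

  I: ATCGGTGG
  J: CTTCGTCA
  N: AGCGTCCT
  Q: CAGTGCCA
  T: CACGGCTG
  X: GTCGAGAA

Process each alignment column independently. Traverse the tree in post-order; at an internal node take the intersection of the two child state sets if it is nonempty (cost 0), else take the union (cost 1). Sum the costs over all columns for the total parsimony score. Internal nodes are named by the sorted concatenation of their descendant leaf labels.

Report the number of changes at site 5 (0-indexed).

[col 0] NQ: children N:{A}, Q:{C} ∪→ {A,C}; cost 1
[col 0] JNQ: children J:{C}, NQ:{A,C} ∩→ {C}; cost 0
[col 0] JNQT: children JNQ:{C}, T:{C} ∩→ {C}; cost 0
[col 0] IJNQT: children I:{A}, JNQT:{C} ∪→ {A,C}; cost 1
[col 0] IJNQTX: children IJNQT:{A,C}, X:{G} ∪→ {A,C,G}; cost 1
[col 1] NQ: children N:{G}, Q:{A} ∪→ {A,G}; cost 1
[col 1] JNQ: children J:{T}, NQ:{A,G} ∪→ {A,G,T}; cost 1
[col 1] JNQT: children JNQ:{A,G,T}, T:{A} ∩→ {A}; cost 0
[col 1] IJNQT: children I:{T}, JNQT:{A} ∪→ {A,T}; cost 1
[col 1] IJNQTX: children IJNQT:{A,T}, X:{T} ∩→ {T}; cost 0
[col 2] NQ: children N:{C}, Q:{G} ∪→ {C,G}; cost 1
[col 2] JNQ: children J:{T}, NQ:{C,G} ∪→ {C,G,T}; cost 1
[col 2] JNQT: children JNQ:{C,G,T}, T:{C} ∩→ {C}; cost 0
[col 2] IJNQT: children I:{C}, JNQT:{C} ∩→ {C}; cost 0
[col 2] IJNQTX: children IJNQT:{C}, X:{C} ∩→ {C}; cost 0
[col 3] NQ: children N:{G}, Q:{T} ∪→ {G,T}; cost 1
[col 3] JNQ: children J:{C}, NQ:{G,T} ∪→ {C,G,T}; cost 1
[col 3] JNQT: children JNQ:{C,G,T}, T:{G} ∩→ {G}; cost 0
[col 3] IJNQT: children I:{G}, JNQT:{G} ∩→ {G}; cost 0
[col 3] IJNQTX: children IJNQT:{G}, X:{G} ∩→ {G}; cost 0
[col 4] NQ: children N:{T}, Q:{G} ∪→ {G,T}; cost 1
[col 4] JNQ: children J:{G}, NQ:{G,T} ∩→ {G}; cost 0
[col 4] JNQT: children JNQ:{G}, T:{G} ∩→ {G}; cost 0
[col 4] IJNQT: children I:{G}, JNQT:{G} ∩→ {G}; cost 0
[col 4] IJNQTX: children IJNQT:{G}, X:{A} ∪→ {A,G}; cost 1
[col 5] NQ: children N:{C}, Q:{C} ∩→ {C}; cost 0
[col 5] JNQ: children J:{T}, NQ:{C} ∪→ {C,T}; cost 1
[col 5] JNQT: children JNQ:{C,T}, T:{C} ∩→ {C}; cost 0
[col 5] IJNQT: children I:{T}, JNQT:{C} ∪→ {C,T}; cost 1
[col 5] IJNQTX: children IJNQT:{C,T}, X:{G} ∪→ {C,G,T}; cost 1
[col 6] NQ: children N:{C}, Q:{C} ∩→ {C}; cost 0
[col 6] JNQ: children J:{C}, NQ:{C} ∩→ {C}; cost 0
[col 6] JNQT: children JNQ:{C}, T:{T} ∪→ {C,T}; cost 1
[col 6] IJNQT: children I:{G}, JNQT:{C,T} ∪→ {C,G,T}; cost 1
[col 6] IJNQTX: children IJNQT:{C,G,T}, X:{A} ∪→ {A,C,G,T}; cost 1
[col 7] NQ: children N:{T}, Q:{A} ∪→ {A,T}; cost 1
[col 7] JNQ: children J:{A}, NQ:{A,T} ∩→ {A}; cost 0
[col 7] JNQT: children JNQ:{A}, T:{G} ∪→ {A,G}; cost 1
[col 7] IJNQT: children I:{G}, JNQT:{A,G} ∩→ {G}; cost 0
[col 7] IJNQTX: children IJNQT:{G}, X:{A} ∪→ {A,G}; cost 1
per-site changes: [3, 3, 2, 2, 2, 3, 3, 3]; total = 21

3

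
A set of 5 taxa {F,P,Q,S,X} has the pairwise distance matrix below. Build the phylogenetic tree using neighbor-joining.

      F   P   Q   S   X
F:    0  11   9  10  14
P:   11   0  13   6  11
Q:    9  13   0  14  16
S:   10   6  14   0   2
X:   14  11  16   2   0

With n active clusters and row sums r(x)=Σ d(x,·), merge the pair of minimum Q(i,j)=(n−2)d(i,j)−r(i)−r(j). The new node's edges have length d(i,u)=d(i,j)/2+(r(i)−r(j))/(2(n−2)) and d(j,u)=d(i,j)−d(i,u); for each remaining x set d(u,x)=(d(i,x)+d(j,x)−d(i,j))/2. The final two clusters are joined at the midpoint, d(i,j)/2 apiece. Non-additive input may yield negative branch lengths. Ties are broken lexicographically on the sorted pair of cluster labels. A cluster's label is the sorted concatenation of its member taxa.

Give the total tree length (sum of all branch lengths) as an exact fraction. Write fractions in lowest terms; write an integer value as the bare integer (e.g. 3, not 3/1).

step 1: merge (F,Q) at d=9, Q=-69; branch lengths F→19/6, Q→35/6; new cluster FQ
  updated: d(FQ,P)=15/2, d(FQ,S)=15/2, d(FQ,X)=21/2
step 2: merge (FQ,P) at d=15/2, Q=-35; branch lengths FQ→4, P→7/2; new cluster FPQ
  updated: d(FPQ,S)=3, d(FPQ,X)=7
step 3: merge (FPQ,S) at d=3, Q=-12; branch lengths FPQ→4, S→-1; new cluster FPQS
  updated: d(FPQS,X)=3
step 4: merge (FPQS,X) at d=3; branch lengths FPQS→3/2, X→3/2; new cluster FPQSX
final tree: ((((F:19/6,Q:35/6):4,P:7/2):4,S:-1):3/2,X:3/2)
total length: 45/2

45/2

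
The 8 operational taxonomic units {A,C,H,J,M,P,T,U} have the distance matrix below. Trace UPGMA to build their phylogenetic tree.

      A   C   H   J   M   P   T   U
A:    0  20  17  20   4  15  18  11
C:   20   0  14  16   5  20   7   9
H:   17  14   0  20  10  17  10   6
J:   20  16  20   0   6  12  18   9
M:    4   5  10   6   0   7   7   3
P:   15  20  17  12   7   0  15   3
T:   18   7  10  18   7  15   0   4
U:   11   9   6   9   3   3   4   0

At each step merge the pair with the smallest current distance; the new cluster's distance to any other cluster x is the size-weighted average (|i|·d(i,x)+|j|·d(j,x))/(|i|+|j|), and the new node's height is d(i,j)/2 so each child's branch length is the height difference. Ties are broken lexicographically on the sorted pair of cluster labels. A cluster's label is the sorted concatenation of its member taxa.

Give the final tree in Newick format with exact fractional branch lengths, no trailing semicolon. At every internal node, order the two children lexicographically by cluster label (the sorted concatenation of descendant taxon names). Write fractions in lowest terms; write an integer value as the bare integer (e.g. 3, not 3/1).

(A:15/2,(((C:7/2,T:7/2):19/8,(J:9/2,((M:3/2,U:3/2):1,P:5/2):2):11/8):13/24,H:77/12):13/12)

step 1: merge (M,U) at d=3; branch lengths M→3/2, U→3/2; new cluster MU
  updated: d(A,MU)=15/2, d(C,MU)=7, d(H,MU)=8, d(J,MU)=15/2, d(MU,P)=5, d(MU,T)=11/2
step 2: merge (MU,P) at d=5; branch lengths MU→1, P→5/2; new cluster MPU
  updated: d(A,MPU)=10, d(C,MPU)=34/3, d(H,MPU)=11, d(J,MPU)=9, d(MPU,T)=26/3
step 3: merge (C,T) at d=7; branch lengths C→7/2, T→7/2; new cluster CT
  updated: d(A,CT)=19, d(CT,H)=12, d(CT,J)=17, d(CT,MPU)=10
step 4: merge (J,MPU) at d=9; branch lengths J→9/2, MPU→2; new cluster JMPU
  updated: d(A,JMPU)=25/2, d(CT,JMPU)=47/4, d(H,JMPU)=53/4
step 5: merge (CT,JMPU) at d=47/4; branch lengths CT→19/8, JMPU→11/8; new cluster CJMPTU
  updated: d(A,CJMPTU)=44/3, d(CJMPTU,H)=77/6
step 6: merge (CJMPTU,H) at d=77/6; branch lengths CJMPTU→13/24, H→77/12; new cluster CHJMPTU
  updated: d(A,CHJMPTU)=15
step 7: merge (A,CHJMPTU) at d=15; branch lengths A→15/2, CHJMPTU→13/12; new cluster ACHJMPTU
final tree: (A:15/2,(((C:7/2,T:7/2):19/8,(J:9/2,((M:3/2,U:3/2):1,P:5/2):2):11/8):13/24,H:77/12):13/12)
total length: 943/24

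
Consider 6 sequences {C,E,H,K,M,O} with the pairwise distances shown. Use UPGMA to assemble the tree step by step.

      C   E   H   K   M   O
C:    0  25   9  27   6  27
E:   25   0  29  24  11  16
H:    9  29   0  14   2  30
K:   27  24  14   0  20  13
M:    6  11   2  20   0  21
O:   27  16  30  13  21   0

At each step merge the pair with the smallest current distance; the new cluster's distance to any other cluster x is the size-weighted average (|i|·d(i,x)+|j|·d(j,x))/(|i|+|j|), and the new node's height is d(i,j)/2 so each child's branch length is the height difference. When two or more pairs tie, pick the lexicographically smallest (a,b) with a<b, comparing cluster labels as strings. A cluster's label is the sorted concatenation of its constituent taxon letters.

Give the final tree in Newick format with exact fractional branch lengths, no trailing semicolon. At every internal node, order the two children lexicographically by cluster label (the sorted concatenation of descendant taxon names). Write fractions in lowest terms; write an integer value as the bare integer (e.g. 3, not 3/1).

step 1: merge (H,M) at d=2; branch lengths H→1, M→1; new cluster HM
  updated: d(C,HM)=15/2, d(E,HM)=20, d(HM,K)=17, d(HM,O)=51/2
step 2: merge (C,HM) at d=15/2; branch lengths C→15/4, HM→11/4; new cluster CHM
  updated: d(CHM,E)=65/3, d(CHM,K)=61/3, d(CHM,O)=26
step 3: merge (K,O) at d=13; branch lengths K→13/2, O→13/2; new cluster KO
  updated: d(CHM,KO)=139/6, d(E,KO)=20
step 4: merge (E,KO) at d=20; branch lengths E→10, KO→7/2; new cluster EKO
  updated: d(CHM,EKO)=68/3
step 5: merge (CHM,EKO) at d=68/3; branch lengths CHM→91/12, EKO→4/3; new cluster CEHKMO
final tree: ((C:15/4,(H:1,M:1):11/4):91/12,(E:10,(K:13/2,O:13/2):7/2):4/3)
total length: 527/12

((C:15/4,(H:1,M:1):11/4):91/12,(E:10,(K:13/2,O:13/2):7/2):4/3)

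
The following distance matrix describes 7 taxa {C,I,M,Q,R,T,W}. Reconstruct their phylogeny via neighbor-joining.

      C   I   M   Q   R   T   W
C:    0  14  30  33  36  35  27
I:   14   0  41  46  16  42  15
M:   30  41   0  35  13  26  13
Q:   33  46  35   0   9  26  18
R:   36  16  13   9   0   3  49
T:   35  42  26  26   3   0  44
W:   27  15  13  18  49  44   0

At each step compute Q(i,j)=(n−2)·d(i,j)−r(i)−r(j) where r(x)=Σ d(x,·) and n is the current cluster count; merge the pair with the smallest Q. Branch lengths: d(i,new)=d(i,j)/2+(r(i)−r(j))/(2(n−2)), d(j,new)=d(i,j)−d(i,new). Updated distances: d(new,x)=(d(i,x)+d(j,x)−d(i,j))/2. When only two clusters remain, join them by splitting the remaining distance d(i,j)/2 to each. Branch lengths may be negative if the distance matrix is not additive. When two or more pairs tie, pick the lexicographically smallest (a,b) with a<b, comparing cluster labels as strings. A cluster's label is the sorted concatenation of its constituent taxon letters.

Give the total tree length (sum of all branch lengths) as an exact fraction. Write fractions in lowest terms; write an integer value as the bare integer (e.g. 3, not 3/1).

2257/32

1. join R+T (d=3, Q=-287) ⇒ RT; edges |R|=-7/2, |T|=13/2
  updated: d(C,RT)=34, d(I,RT)=55/2, d(M,RT)=18, d(Q,RT)=16, d(RT,W)=45
2. join C+I (d=14, Q=-451/2) ⇒ CI; edges |C|=101/16, |I|=123/16
  updated: d(CI,M)=57/2, d(CI,Q)=65/2, d(CI,RT)=95/4, d(CI,W)=14
3. join Q+RT (d=16, Q=-625/4) ⇒ QRT; edges |Q|=187/24, |RT|=197/24
  updated: d(CI,QRT)=161/8, d(M,QRT)=37/2, d(QRT,W)=47/2
4. join CI+W (d=14, Q=-681/8) ⇒ CIW; edges |CI|=321/32, |W|=127/32
  updated: d(CIW,M)=55/4, d(CIW,QRT)=237/16
5. join CIW+M (d=55/4, Q=-753/16) ⇒ CIMW; edges |CIW|=161/32, |M|=279/32
  updated: d(CIMW,QRT)=313/32
6. join CIMW+QRT (d=313/32) ⇒ CIMQRTW; edges |CIMW|=313/64, |QRT|=313/64
final tree: ((((C:101/16,I:123/16):321/32,W:127/32):161/32,M:279/32):313/64,(Q:187/24,(R:-7/2,T:13/2):197/24):313/64)
total length: 2257/32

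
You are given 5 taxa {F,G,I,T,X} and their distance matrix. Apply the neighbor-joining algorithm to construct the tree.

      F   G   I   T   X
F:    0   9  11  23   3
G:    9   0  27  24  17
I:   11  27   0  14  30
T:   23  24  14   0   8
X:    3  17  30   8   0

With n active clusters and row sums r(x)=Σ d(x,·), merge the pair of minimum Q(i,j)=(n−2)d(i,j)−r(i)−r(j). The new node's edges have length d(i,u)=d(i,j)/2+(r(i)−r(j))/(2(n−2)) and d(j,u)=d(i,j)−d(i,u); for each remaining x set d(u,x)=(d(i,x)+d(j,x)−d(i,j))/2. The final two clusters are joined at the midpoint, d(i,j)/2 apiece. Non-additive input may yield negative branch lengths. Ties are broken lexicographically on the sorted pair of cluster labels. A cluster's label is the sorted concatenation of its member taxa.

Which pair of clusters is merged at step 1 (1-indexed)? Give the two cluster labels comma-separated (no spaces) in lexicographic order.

I,T

1. join I+T (d=14, Q=-109) ⇒ IT; edges |I|=55/6, |T|=29/6
  updated: d(F,IT)=10, d(G,IT)=37/2, d(IT,X)=12
2. join F+G (d=9, Q=-97/2) ⇒ FG; edges |F|=-9/8, |G|=81/8
  updated: d(FG,IT)=39/4, d(FG,X)=11/2
3. join FG+IT (d=39/4, Q=-109/4) ⇒ FGIT; edges |FG|=13/8, |IT|=65/8
  updated: d(FGIT,X)=31/8
4. join FGIT+X (d=31/8) ⇒ FGITX; edges |FGIT|=31/16, |X|=31/16
final tree: (((F:-9/8,G:81/8):13/8,(I:55/6,T:29/6):65/8):31/16,X:31/16)
total length: 293/8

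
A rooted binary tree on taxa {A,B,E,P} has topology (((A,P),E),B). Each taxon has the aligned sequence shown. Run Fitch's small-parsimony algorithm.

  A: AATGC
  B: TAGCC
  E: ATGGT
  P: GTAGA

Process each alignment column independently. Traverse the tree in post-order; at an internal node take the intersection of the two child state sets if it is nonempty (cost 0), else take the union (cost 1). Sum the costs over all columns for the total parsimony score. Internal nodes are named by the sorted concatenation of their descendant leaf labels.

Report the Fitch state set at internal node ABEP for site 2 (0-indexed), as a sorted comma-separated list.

AP@0: {A} ∪ {G} = {A,G} (union, +1)
AEP@0: {A,G} ∩ {A} = {A} (intersection, +0)
ABEP@0: {A} ∪ {T} = {A,T} (union, +1)
AP@1: {A} ∪ {T} = {A,T} (union, +1)
AEP@1: {A,T} ∩ {T} = {T} (intersection, +0)
ABEP@1: {T} ∪ {A} = {A,T} (union, +1)
AP@2: {T} ∪ {A} = {A,T} (union, +1)
AEP@2: {A,T} ∪ {G} = {A,G,T} (union, +1)
ABEP@2: {A,G,T} ∩ {G} = {G} (intersection, +0)
AP@3: {G} ∩ {G} = {G} (intersection, +0)
AEP@3: {G} ∩ {G} = {G} (intersection, +0)
ABEP@3: {G} ∪ {C} = {C,G} (union, +1)
AP@4: {C} ∪ {A} = {A,C} (union, +1)
AEP@4: {A,C} ∪ {T} = {A,C,T} (union, +1)
ABEP@4: {A,C,T} ∩ {C} = {C} (intersection, +0)
per-site changes: [2, 2, 2, 1, 2]; total = 9

G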